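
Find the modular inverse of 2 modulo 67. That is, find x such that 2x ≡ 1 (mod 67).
34

Using Extended Euclidean Algorithm:
gcd(2, 67) = 1
Bezout coefficients: 2 × -33 + 67 × 1 = 1
So 2 × -33 ≡ 1 (mod 67)
The inverse is -33 mod 67 = 34
Verification: 2 × 34 = 68 = 1 × 67 + 1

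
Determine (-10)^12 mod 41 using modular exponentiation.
Using repeated squaring. (-10) ≡ 31 (mod 41). 12 = 8 + 4 (binary 1100). Repeated squaring mod 41: 31^1 ≡ 31; 31^2 ≡ 31² = 961 ≡ 18; 31^4 ≡ 18² = 324 ≡ 37; 31^8 ≡ 37² = 1369 ≡ 16. Multiply: (-10)^12 ≡ 31^8 × 31^4 ≡ 16 × 37 (mod 41): 16 × 37 = 592 ≡ 18. So (-10)^12 ≡ 18 (mod 41).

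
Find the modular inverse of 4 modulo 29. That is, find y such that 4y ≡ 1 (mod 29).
22

Using Extended Euclidean Algorithm:
gcd(4, 29) = 1
Bezout coefficients: 4 × -7 + 29 × 1 = 1
So 4 × -7 ≡ 1 (mod 29)
The inverse is -7 mod 29 = 22
Verification: 4 × 22 = 88 = 3 × 29 + 1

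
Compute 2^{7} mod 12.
8

Using successive squaring:
Binary expansion of 7: 111
Powers of 2 mod 12 (each is the square of the previous):
  2^1 ≡ 2 (mod 12)
  2^2 ≡ 2² = 4 ≡ 4 (mod 12)
  2^4 ≡ 4² = 16 ≡ 4 (mod 12)
7 = 4 + 2 + 1, so 2^7 = 2^4 × 2^2 × 2^1 ≡ 4 × 4 × 2 (mod 12)
Multiplying step by step:
  4 × 4 = 16 ≡ 4 (mod 12)
  4 × 2 = 8 ≡ 8 (mod 12)
Result: 2^7 ≡ 8 (mod 12)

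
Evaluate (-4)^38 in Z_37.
Using Fermat: (-4)^{36} ≡ 1 (mod 37). 38 ≡ 2 (mod 36). So (-4)^{38} ≡ (-4)^{2} ≡ 16 (mod 37)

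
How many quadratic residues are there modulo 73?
For prime 73, there are (p-1)/2 = (73-1)/2 = 36 quadratic residues (excluding 0).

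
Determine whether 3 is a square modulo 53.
By Euler's criterion: 3^{26} ≡ 52 (mod 53). Since this equals -1 (≡ 52), 3 is not a QR.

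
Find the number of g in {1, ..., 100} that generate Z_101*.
Number of primitive roots mod 101 = φ(100) = 40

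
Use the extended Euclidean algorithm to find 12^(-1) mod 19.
Extended GCD: 12(8) + 19(-5) = 1. So 12^(-1) ≡ 8 ≡ 8 (mod 19). Verify: 12 × 8 = 96 ≡ 1 (mod 19)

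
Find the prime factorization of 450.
2 × 3^2 × 5^2

Divide by primes starting from smallest:
450 ÷ 2 = 225
225 ÷ 3 = 75
75 ÷ 3 = 25
25 ÷ 5 = 5
5 ÷ 5 = 1

450 = 2 × 3^2 × 5^2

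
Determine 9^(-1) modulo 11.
9^(-1) ≡ 5 (mod 11). Verification: 9 × 5 = 45 ≡ 1 (mod 11)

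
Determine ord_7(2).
Powers of 2 mod 7: 2^1≡2, 2^2≡4, 2^3≡1. Order = 3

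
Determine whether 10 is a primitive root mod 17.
p - 1 = 16 has prime divisors 2. Check 10^(16/q) mod 17 for each: 10^(16/2) = 10^8 ≡ 16 (mod 17). None of these is 1, so 10 has order 16 = φ(17), so it is a primitive root mod 17.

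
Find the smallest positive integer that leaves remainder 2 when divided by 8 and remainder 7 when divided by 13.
M = 8 × 13 = 104. M₁ = 13, y₁ ≡ 5 (mod 8). M₂ = 8, y₂ ≡ 5 (mod 13). n = 2×13×5 + 7×8×5 ≡ 98 (mod 104). The smallest positive such number is 98.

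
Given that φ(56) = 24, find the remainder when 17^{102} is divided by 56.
By Euler: 17^{24} ≡ 1 (mod 56) since gcd(17, 56) = 1. 102 = 4×24 + 6. So 17^{102} ≡ 17^{6} ≡ 1 (mod 56)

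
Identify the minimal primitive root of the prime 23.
p - 1 = 22 has prime divisors 2, 11. h is a primitive root mod 23 iff h^(22/q) ≢ 1 (mod 23) for each such q.
h = 2: 2^11 ≡ 1, 2^2 ≡ 4 (mod 23); 2^11 ≡ 1, so not a primitive root.
h = 3: 3^11 ≡ 1, 3^2 ≡ 9 (mod 23); 3^11 ≡ 1, so not a primitive root.
h = 4: 4^11 ≡ 1, 4^2 ≡ 16 (mod 23); 4^11 ≡ 1, so not a primitive root.
h = 5: 5^11 ≡ 22, 5^2 ≡ 2 (mod 23); none is 1, so 5 has order 22 and is a primitive root.
The smallest primitive root mod 23 is g = 5.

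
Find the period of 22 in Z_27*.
Powers of 22 mod 27: 22^1≡22, 22^2≡25, 22^3≡10, 22^4≡4, 22^5≡7, 22^6≡19, 22^7≡13, 22^8≡16, 22^9≡1. Order = 9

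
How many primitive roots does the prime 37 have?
Number of primitive roots mod 37 = φ(36) = 12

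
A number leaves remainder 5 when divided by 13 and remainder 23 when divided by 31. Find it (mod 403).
M = 13 × 31 = 403. M₁ = 31, y₁ ≡ 8 (mod 13). M₂ = 13, y₂ ≡ 12 (mod 31). r = 5×31×8 + 23×13×12 ≡ 395 (mod 403)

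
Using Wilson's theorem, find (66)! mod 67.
By Wilson's theorem, (66)! ≡ -1 ≡ 66 (mod 67)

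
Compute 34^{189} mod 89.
34

Using successive squaring:
Binary expansion of 189: 10111101
Powers of 34 mod 89 (each is the square of the previous):
  34^1 ≡ 34 (mod 89)
  34^2 ≡ 34² = 1156 ≡ 88 (mod 89)
  34^4 ≡ 88² = 7744 ≡ 1 (mod 89)
  34^8 ≡ 1² = 1 ≡ 1 (mod 89)
  34^16 ≡ 1² = 1 ≡ 1 (mod 89)
  34^32 ≡ 1² = 1 ≡ 1 (mod 89)
  34^64 ≡ 1² = 1 ≡ 1 (mod 89)
  34^128 ≡ 1² = 1 ≡ 1 (mod 89)
189 = 128 + 32 + 16 + 8 + 4 + 1, so 34^189 = 34^128 × 34^32 × 34^16 × 34^8 × 34^4 × 34^1 ≡ 1 × 1 × 1 × 1 × 1 × 34 (mod 89)
Multiplying step by step:
  1 × 1 = 1 ≡ 1 (mod 89)
  1 × 1 = 1 ≡ 1 (mod 89)
  1 × 1 = 1 ≡ 1 (mod 89)
  1 × 1 = 1 ≡ 1 (mod 89)
  1 × 34 = 34 ≡ 34 (mod 89)
Result: 34^189 ≡ 34 (mod 89)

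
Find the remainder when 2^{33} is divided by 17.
By Fermat: 2^{16} ≡ 1 (mod 17). 33 = 2×16 + 1. So 2^{33} ≡ 2^{1} ≡ 2 (mod 17)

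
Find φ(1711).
1624

Prime factorization: 1711 = 29 × 59
Using the formula φ(n) = n × Π(1 - 1/p) for each prime factor p:
φ(1711) = 1711 × (1 - 1/29) × (1 - 1/59)
φ(1711) = 1624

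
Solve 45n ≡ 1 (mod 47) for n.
23

Using Extended Euclidean Algorithm:
gcd(45, 47) = 1
Bezout coefficients: 45 × 23 + 47 × -22 = 1
So 45 × 23 ≡ 1 (mod 47)
The inverse is 23 mod 47 = 23
Verification: 45 × 23 = 1035 = 22 × 47 + 1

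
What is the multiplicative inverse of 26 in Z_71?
41

Using Extended Euclidean Algorithm:
gcd(26, 71) = 1
Bezout coefficients: 26 × -30 + 71 × 11 = 1
So 26 × -30 ≡ 1 (mod 71)
The inverse is -30 mod 71 = 41
Verification: 26 × 41 = 1066 = 15 × 71 + 1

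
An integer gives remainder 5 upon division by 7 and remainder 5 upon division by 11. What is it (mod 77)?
M = 7 × 11 = 77. M₁ = 11, y₁ ≡ 2 (mod 7). M₂ = 7, y₂ ≡ 8 (mod 11). n = 5×11×2 + 5×7×8 ≡ 5 (mod 77). The smallest positive such number is 5.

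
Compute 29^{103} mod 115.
54

Using successive squaring:
Binary expansion of 103: 1100111
Powers of 29 mod 115 (each is the square of the previous):
  29^1 ≡ 29 (mod 115)
  29^2 ≡ 29² = 841 ≡ 36 (mod 115)
  29^4 ≡ 36² = 1296 ≡ 31 (mod 115)
  29^8 ≡ 31² = 961 ≡ 41 (mod 115)
  29^16 ≡ 41² = 1681 ≡ 71 (mod 115)
  29^32 ≡ 71² = 5041 ≡ 96 (mod 115)
  29^64 ≡ 96² = 9216 ≡ 16 (mod 115)
103 = 64 + 32 + 4 + 2 + 1, so 29^103 = 29^64 × 29^32 × 29^4 × 29^2 × 29^1 ≡ 16 × 96 × 31 × 36 × 29 (mod 115)
Multiplying step by step:
  16 × 96 = 1536 ≡ 41 (mod 115)
  41 × 31 = 1271 ≡ 6 (mod 115)
  6 × 36 = 216 ≡ 101 (mod 115)
  101 × 29 = 2929 ≡ 54 (mod 115)
Result: 29^103 ≡ 54 (mod 115)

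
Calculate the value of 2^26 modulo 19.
Using Fermat: 2^{18} ≡ 1 (mod 19). 26 ≡ 8 (mod 18). So 2^{26} ≡ 2^{8} ≡ 9 (mod 19)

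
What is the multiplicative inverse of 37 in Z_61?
33

Using Extended Euclidean Algorithm:
gcd(37, 61) = 1
Bezout coefficients: 37 × -28 + 61 × 17 = 1
So 37 × -28 ≡ 1 (mod 61)
The inverse is -28 mod 61 = 33
Verification: 37 × 33 = 1221 = 20 × 61 + 1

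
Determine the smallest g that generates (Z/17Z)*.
3

A primitive root g modulo p has order p-1 = 16
Prime divisors of 16: [2]
g is a primitive root iff g^(16/q) ≢ 1 (mod 17) for each prime divisor q
Testing small values:
  g = 2: 2^8 ≡ 1 (mod 17) → 2^8 ≡ 1, not primitive root
  g = 3: 3^8 ≡ 16 (mod 17) → none is 1, primitive root!
The smallest primitive root is 3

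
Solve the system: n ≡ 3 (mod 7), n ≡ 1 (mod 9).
M = 7 × 9 = 63. M₁ = 9, y₁ ≡ 4 (mod 7). M₂ = 7, y₂ ≡ 4 (mod 9). n = 3×9×4 + 1×7×4 ≡ 10 (mod 63)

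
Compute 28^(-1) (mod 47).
28^(-1) ≡ 42 (mod 47). Verification: 28 × 42 = 1176 ≡ 1 (mod 47)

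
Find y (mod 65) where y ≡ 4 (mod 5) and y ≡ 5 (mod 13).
M = 5 × 13 = 65. M₁ = 13, y₁ ≡ 2 (mod 5). M₂ = 5, y₂ ≡ 8 (mod 13). y = 4×13×2 + 5×5×8 ≡ 44 (mod 65)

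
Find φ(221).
192

Prime factorization: 221 = 13 × 17
Using the formula φ(n) = n × Π(1 - 1/p) for each prime factor p:
φ(221) = 221 × (1 - 1/13) × (1 - 1/17)
φ(221) = 192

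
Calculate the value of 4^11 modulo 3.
Using Fermat: 4^{2} ≡ 1 (mod 3). 11 ≡ 1 (mod 2). So 4^{11} ≡ 4^{1} ≡ 1 (mod 3)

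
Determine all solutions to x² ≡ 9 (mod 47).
The square roots of 9 mod 47 are 3 and 44. Verify: 3² = 9 ≡ 9 (mod 47)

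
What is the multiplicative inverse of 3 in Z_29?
3^(-1) ≡ 10 (mod 29). Verification: 3 × 10 = 30 ≡ 1 (mod 29)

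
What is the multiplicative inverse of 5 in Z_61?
5^(-1) ≡ 49 (mod 61). Verification: 5 × 49 = 245 ≡ 1 (mod 61)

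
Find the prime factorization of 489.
3 × 163

Divide by primes starting from smallest:
489 ÷ 3 = 163
163 ÷ 163 = 1

489 = 3 × 163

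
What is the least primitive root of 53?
2

A primitive root g modulo p has order p-1 = 52
Prime divisors of 52: [2, 13]
g is a primitive root iff g^(52/q) ≢ 1 (mod 53) for each prime divisor q
Testing small values:
  g = 2: 2^26 ≡ 52, 2^4 ≡ 16 (mod 53) → none is 1, primitive root!
The smallest primitive root is 2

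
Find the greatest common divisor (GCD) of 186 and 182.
2

Using the Euclidean algorithm:
186 = 1 × 182 + 4
182 = 45 × 4 + 2
4 = 2 × 2 + 0

GCD(186, 182) = 2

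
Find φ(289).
272

Prime factorization: 289 = 17^2
Using the formula φ(n) = n × Π(1 - 1/p) for each prime factor p:
φ(289) = 289 × (1 - 1/17)
φ(289) = 272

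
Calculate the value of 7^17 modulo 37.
Using repeated squaring. 17 = 16 + 1 (binary 10001). Repeated squaring mod 37: 7^1 ≡ 7; 7^2 ≡ 7² = 49 ≡ 12; 7^4 ≡ 12² = 144 ≡ 33; 7^8 ≡ 33² = 1089 ≡ 16; 7^16 ≡ 16² = 256 ≡ 34. Multiply: 7^17 = 7^16 × 7^1 ≡ 34 × 7 (mod 37): 34 × 7 = 238 ≡ 16. So 7^17 ≡ 16 (mod 37).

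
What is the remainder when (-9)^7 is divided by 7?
(-9) ≡ 5 (mod 7). 7 = 4 + 2 + 1 (binary 111). Repeated squaring mod 7: 5^1 ≡ 5; 5^2 ≡ 5² = 25 ≡ 4; 5^4 ≡ 4² = 16 ≡ 2. Multiply: (-9)^7 ≡ 5^4 × 5^2 × 5^1 ≡ 2 × 4 × 5 (mod 7): 2 × 4 = 8 ≡ 1; 1 × 5 = 5 ≡ 5. So (-9)^7 ≡ 5 (mod 7).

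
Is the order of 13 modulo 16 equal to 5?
No, the actual order is 4, not 5.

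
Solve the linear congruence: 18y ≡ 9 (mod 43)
22

Since gcd(18, 43) = 1 divides 9, a solution exists.
Multiply both sides by the inverse of 18 mod 43:
  18^(-1) mod 43 = 12
  x ≡ 12 × 9 ≡ 108 ≡ 22 (mod 43)
Verification: 18 × 22 = 396 = 9 × 43 + 9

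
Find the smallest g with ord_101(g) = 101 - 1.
p - 1 = 100 has prime divisors 2, 5. h is a primitive root mod 101 iff h^(100/q) ≢ 1 (mod 101) for each such q.
h = 2: 2^50 ≡ 100, 2^20 ≡ 95 (mod 101); none is 1, so 2 has order 100 and is a primitive root.
The smallest primitive root mod 101 is g = 2.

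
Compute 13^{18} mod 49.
43

Using successive squaring:
Binary expansion of 18: 10010
Powers of 13 mod 49 (each is the square of the previous):
  13^1 ≡ 13 (mod 49)
  13^2 ≡ 13² = 169 ≡ 22 (mod 49)
  13^4 ≡ 22² = 484 ≡ 43 (mod 49)
  13^8 ≡ 43² = 1849 ≡ 36 (mod 49)
  13^16 ≡ 36² = 1296 ≡ 22 (mod 49)
18 = 16 + 2, so 13^18 = 13^16 × 13^2 ≡ 22 × 22 (mod 49)
Multiplying step by step:
  22 × 22 = 484 ≡ 43 (mod 49)
Result: 13^18 ≡ 43 (mod 49)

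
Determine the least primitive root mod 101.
p - 1 = 100 has prime divisors 2, 5. h is a primitive root mod 101 iff h^(100/q) ≢ 1 (mod 101) for each such q.
h = 2: 2^50 ≡ 100, 2^20 ≡ 95 (mod 101); none is 1, so 2 has order 100 and is a primitive root.
The smallest primitive root mod 101 is g = 2.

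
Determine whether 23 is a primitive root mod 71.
p - 1 = 70 has prime divisors 2, 5, 7. Check 23^(70/q) mod 71 for each: 23^(70/2) = 23^35 ≡ 70, 23^(70/5) = 23^14 ≡ 1, 23^(70/7) = 23^10 ≡ 45 (mod 71). Since 23^14 ≡ 1 (mod 71), the order of 23 divides 14 (in fact the order is 14) ≠ 70, so it is not a primitive root.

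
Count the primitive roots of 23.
10

The number of primitive roots modulo p is φ(p-1) = φ(22)
φ(22) = 10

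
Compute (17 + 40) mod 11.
2

(17 + 40) = 57
57 mod 11 = 2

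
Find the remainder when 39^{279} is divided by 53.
By Fermat: 39^{52} ≡ 1 (mod 53). 279 = 5×52 + 19. So 39^{279} ≡ 39^{19} ≡ 27 (mod 53)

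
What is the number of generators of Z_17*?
Number of primitive roots mod 17 = φ(16) = 8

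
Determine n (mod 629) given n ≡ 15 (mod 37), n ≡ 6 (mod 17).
533

Using the Chinese Remainder Theorem:
M = product of moduli = 629
For equation 1: M_1 = 17, 17 ≡ 17 (mod 37), inverse of 17 mod 37 is 24 (check: 17 × 24 = 408 ≡ 1 (mod 37))
For equation 2: M_2 = 37, 37 ≡ 3 (mod 17), inverse of 37 mod 17 is 6 (check: 3 × 6 = 18 ≡ 1 (mod 17))
Combine: n ≡ Σ r_i×M_i×(M_i⁻¹ mod m_i) = 15×17×24 + 6×37×6 = 6120 + 1332 = 7452
7452 mod 629 = 533
n ≡ 533 (mod 629)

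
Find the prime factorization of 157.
157

Divide by primes starting from smallest:
157 ÷ 157 = 1

157 = 157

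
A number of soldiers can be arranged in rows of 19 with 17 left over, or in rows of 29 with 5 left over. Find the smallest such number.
M = 19 × 29 = 551. M₁ = 29, y₁ ≡ 2 (mod 19). M₂ = 19, y₂ ≡ 26 (mod 29). t = 17×29×2 + 5×19×26 ≡ 150 (mod 551). The smallest positive such number is 150.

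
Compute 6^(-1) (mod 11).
2

Using Extended Euclidean Algorithm:
gcd(6, 11) = 1
Bezout coefficients: 6 × 2 + 11 × -1 = 1
So 6 × 2 ≡ 1 (mod 11)
The inverse is 2 mod 11 = 2
Verification: 6 × 2 = 12 = 1 × 11 + 1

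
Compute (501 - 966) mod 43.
8

(501 - 966) = -465
-465 mod 43 = 8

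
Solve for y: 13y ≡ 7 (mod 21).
7

Since gcd(13, 21) = 1 divides 7, a solution exists.
Multiply both sides by the inverse of 13 mod 21:
  13^(-1) mod 21 = 13
  x ≡ 13 × 7 ≡ 91 ≡ 7 (mod 21)
Verification: 13 × 7 = 91 = 4 × 21 + 7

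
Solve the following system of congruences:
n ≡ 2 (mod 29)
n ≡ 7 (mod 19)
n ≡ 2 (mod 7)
3047

Using the Chinese Remainder Theorem:
M = product of moduli = 3857
For equation 1: M_1 = 133, 133 ≡ 17 (mod 29), inverse of 133 mod 29 is 12 (check: 17 × 12 = 204 ≡ 1 (mod 29))
For equation 2: M_2 = 203, 203 ≡ 13 (mod 19), inverse of 203 mod 19 is 3 (check: 13 × 3 = 39 ≡ 1 (mod 19))
For equation 3: M_3 = 551, 551 ≡ 5 (mod 7), inverse of 551 mod 7 is 3 (check: 5 × 3 = 15 ≡ 1 (mod 7))
Combine: n ≡ Σ r_i×M_i×(M_i⁻¹ mod m_i) = 2×133×12 + 7×203×3 + 2×551×3 = 3192 + 4263 + 3306 = 10761
10761 mod 3857 = 3047
n ≡ 3047 (mod 3857)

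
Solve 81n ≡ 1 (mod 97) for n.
6

Using Extended Euclidean Algorithm:
gcd(81, 97) = 1
Bezout coefficients: 81 × 6 + 97 × -5 = 1
So 81 × 6 ≡ 1 (mod 97)
The inverse is 6 mod 97 = 6
Verification: 81 × 6 = 486 = 5 × 97 + 1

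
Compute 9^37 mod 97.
Using repeated squaring. 37 = 32 + 4 + 1 (binary 100101). Repeated squaring mod 97: 9^1 ≡ 9; 9^2 ≡ 9² = 81 ≡ 81; 9^4 ≡ 81² = 6561 ≡ 62; 9^8 ≡ 62² = 3844 ≡ 61; 9^16 ≡ 61² = 3721 ≡ 35; 9^32 ≡ 35² = 1225 ≡ 61. Multiply: 9^37 = 9^32 × 9^4 × 9^1 ≡ 61 × 62 × 9 (mod 97): 61 × 62 = 3782 ≡ 96; 96 × 9 = 864 ≡ 88. So 9^37 ≡ 88 (mod 97).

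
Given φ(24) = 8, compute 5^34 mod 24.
By Euler: 5^{8} ≡ 1 (mod 24) since gcd(5, 24) = 1. 34 = 4×8 + 2. So 5^{34} ≡ 5^{2} ≡ 1 (mod 24)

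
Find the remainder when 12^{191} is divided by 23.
By Fermat: 12^{22} ≡ 1 (mod 23). 191 = 8×22 + 15. So 12^{191} ≡ 12^{15} ≡ 13 (mod 23)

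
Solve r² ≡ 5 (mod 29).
The square roots of 5 mod 29 are 18 and 11. Verify: 18² = 324 ≡ 5 (mod 29)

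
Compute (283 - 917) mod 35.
31

(283 - 917) = -634
-634 mod 35 = 31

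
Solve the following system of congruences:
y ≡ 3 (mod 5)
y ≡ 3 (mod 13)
3

Using the Chinese Remainder Theorem:
M = product of moduli = 65
For equation 1: M_1 = 13, 13 ≡ 3 (mod 5), inverse of 13 mod 5 is 2 (check: 3 × 2 = 6 ≡ 1 (mod 5))
For equation 2: M_2 = 5, 5 ≡ 5 (mod 13), inverse of 5 mod 13 is 8 (check: 5 × 8 = 40 ≡ 1 (mod 13))
Combine: y ≡ Σ r_i×M_i×(M_i⁻¹ mod m_i) = 3×13×2 + 3×5×8 = 78 + 120 = 198
198 mod 65 = 3
y ≡ 3 (mod 65)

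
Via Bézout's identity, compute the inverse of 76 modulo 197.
Extended GCD: 76(70) + 197(-27) = 1. So 76^(-1) ≡ 70 ≡ 70 (mod 197). Verify: 76 × 70 = 5320 ≡ 1 (mod 197)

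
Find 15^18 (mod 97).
Using repeated squaring. 18 = 16 + 2 (binary 10010). Repeated squaring mod 97: 15^1 ≡ 15; 15^2 ≡ 15² = 225 ≡ 31; 15^4 ≡ 31² = 961 ≡ 88; 15^8 ≡ 88² = 7744 ≡ 81; 15^16 ≡ 81² = 6561 ≡ 62. Multiply: 15^18 = 15^16 × 15^2 ≡ 62 × 31 (mod 97): 62 × 31 = 1922 ≡ 79. So 15^18 ≡ 79 (mod 97).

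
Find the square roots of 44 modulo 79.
The square roots of 44 mod 79 are 26 and 53. Verify: 26² = 676 ≡ 44 (mod 79)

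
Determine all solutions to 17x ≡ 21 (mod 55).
53

Since gcd(17, 55) = 1 divides 21, a solution exists.
Multiply both sides by the inverse of 17 mod 55:
  17^(-1) mod 55 = 13
  x ≡ 13 × 21 ≡ 273 ≡ 53 (mod 55)
Verification: 17 × 53 = 901 = 16 × 55 + 21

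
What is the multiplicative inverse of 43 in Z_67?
43^(-1) ≡ 53 (mod 67). Verification: 43 × 53 = 2279 ≡ 1 (mod 67)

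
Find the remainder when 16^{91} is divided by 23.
By Fermat: 16^{22} ≡ 1 (mod 23). 91 = 4×22 + 3. So 16^{91} ≡ 16^{3} ≡ 2 (mod 23)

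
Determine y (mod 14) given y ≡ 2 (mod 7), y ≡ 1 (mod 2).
9

Using the Chinese Remainder Theorem:
M = product of moduli = 14
For equation 1: M_1 = 2, 2 ≡ 2 (mod 7), inverse of 2 mod 7 is 4 (check: 2 × 4 = 8 ≡ 1 (mod 7))
For equation 2: M_2 = 7, 7 ≡ 1 (mod 2), inverse of 7 mod 2 is 1 (check: 1 × 1 = 1 ≡ 1 (mod 2))
Combine: y ≡ Σ r_i×M_i×(M_i⁻¹ mod m_i) = 2×2×4 + 1×7×1 = 16 + 7 = 23
23 mod 14 = 9
y ≡ 9 (mod 14)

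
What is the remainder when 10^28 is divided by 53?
Using repeated squaring. 28 = 16 + 8 + 4 (binary 11100). Repeated squaring mod 53: 10^1 ≡ 10; 10^2 ≡ 10² = 100 ≡ 47; 10^4 ≡ 47² = 2209 ≡ 36; 10^8 ≡ 36² = 1296 ≡ 24; 10^16 ≡ 24² = 576 ≡ 46. Multiply: 10^28 = 10^16 × 10^8 × 10^4 ≡ 46 × 24 × 36 (mod 53): 46 × 24 = 1104 ≡ 44; 44 × 36 = 1584 ≡ 47. So 10^28 ≡ 47 (mod 53).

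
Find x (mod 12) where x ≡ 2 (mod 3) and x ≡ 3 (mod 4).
M = 3 × 4 = 12. M₁ = 4, y₁ ≡ 1 (mod 3). M₂ = 3, y₂ ≡ 3 (mod 4). x = 2×4×1 + 3×3×3 ≡ 11 (mod 12)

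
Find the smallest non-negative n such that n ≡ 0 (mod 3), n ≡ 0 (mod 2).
0

Using the Chinese Remainder Theorem:
M = product of moduli = 6
For equation 1: M_1 = 2, 2 ≡ 2 (mod 3), inverse of 2 mod 3 is 2 (check: 2 × 2 = 4 ≡ 1 (mod 3))
For equation 2: M_2 = 3, 3 ≡ 1 (mod 2), inverse of 3 mod 2 is 1 (check: 1 × 1 = 1 ≡ 1 (mod 2))
Combine: n ≡ Σ r_i×M_i×(M_i⁻¹ mod m_i) = 0×2×2 + 0×3×1 = 0 + 0 = 0
0 mod 6 = 0
n ≡ 0 (mod 6)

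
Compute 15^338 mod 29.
Using Fermat: 15^{28} ≡ 1 (mod 29). 338 ≡ 2 (mod 28). So 15^{338} ≡ 15^{2} ≡ 22 (mod 29)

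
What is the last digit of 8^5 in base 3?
8 ≡ 2 (mod 3). 5 = 4 + 1 (binary 101). Repeated squaring mod 3: 2^1 ≡ 2; 2^2 ≡ 2² = 4 ≡ 1; 2^4 ≡ 1² = 1 ≡ 1. Multiply: 8^5 ≡ 2^4 × 2^1 ≡ 1 × 2 (mod 3): 1 × 2 = 2 ≡ 2. So 8^5 ≡ 2 (mod 3).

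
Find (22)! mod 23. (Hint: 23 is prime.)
By Wilson's theorem, (22)! ≡ -1 ≡ 22 (mod 23)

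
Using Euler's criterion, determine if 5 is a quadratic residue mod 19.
By Euler's criterion: 5^{9} ≡ 1 (mod 19). Since this equals 1, 5 is a QR.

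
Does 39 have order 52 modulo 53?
p - 1 = 52 has prime divisors 2, 13. Check 39^(52/q) mod 53 for each: 39^(52/2) = 39^26 ≡ 52, 39^(52/13) = 39^4 ≡ 44 (mod 53). None of these is 1, so 39 has order 52 = φ(53), so it is a primitive root mod 53.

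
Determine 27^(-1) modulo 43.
27^(-1) ≡ 8 (mod 43). Verification: 27 × 8 = 216 ≡ 1 (mod 43)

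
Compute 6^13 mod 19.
Using repeated squaring. 13 = 8 + 4 + 1 (binary 1101). Repeated squaring mod 19: 6^1 ≡ 6; 6^2 ≡ 6² = 36 ≡ 17; 6^4 ≡ 17² = 289 ≡ 4; 6^8 ≡ 4² = 16 ≡ 16. Multiply: 6^13 = 6^8 × 6^4 × 6^1 ≡ 16 × 4 × 6 (mod 19): 16 × 4 = 64 ≡ 7; 7 × 6 = 42 ≡ 4. So 6^13 ≡ 4 (mod 19).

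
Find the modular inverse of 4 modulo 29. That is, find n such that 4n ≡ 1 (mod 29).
22

Using Extended Euclidean Algorithm:
gcd(4, 29) = 1
Bezout coefficients: 4 × -7 + 29 × 1 = 1
So 4 × -7 ≡ 1 (mod 29)
The inverse is -7 mod 29 = 22
Verification: 4 × 22 = 88 = 3 × 29 + 1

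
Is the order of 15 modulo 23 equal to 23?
No, the actual order is 22, not 23.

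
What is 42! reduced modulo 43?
By Wilson's theorem, (42)! ≡ -1 ≡ 42 (mod 43)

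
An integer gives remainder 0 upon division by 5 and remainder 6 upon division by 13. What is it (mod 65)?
M = 5 × 13 = 65. M₁ = 13, y₁ ≡ 2 (mod 5). M₂ = 5, y₂ ≡ 8 (mod 13). x = 0×13×2 + 6×5×8 ≡ 45 (mod 65). The smallest positive such number is 45.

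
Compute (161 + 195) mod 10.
6

(161 + 195) = 356
356 mod 10 = 6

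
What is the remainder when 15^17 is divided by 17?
Using Fermat: 15^{16} ≡ 1 (mod 17). 17 ≡ 1 (mod 16). So 15^{17} ≡ 15^{1} ≡ 15 (mod 17)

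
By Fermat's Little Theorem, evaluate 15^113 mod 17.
By Fermat: 15^{16} ≡ 1 (mod 17). 113 = 7×16 + 1. So 15^{113} ≡ 15^{1} ≡ 15 (mod 17)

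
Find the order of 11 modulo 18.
Powers of 11 mod 18: 11^1≡11, 11^2≡13, 11^3≡17, 11^4≡7, 11^5≡5, 11^6≡1. Order = 6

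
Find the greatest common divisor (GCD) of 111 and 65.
1

Using the Euclidean algorithm:
111 = 1 × 65 + 46
65 = 1 × 46 + 19
46 = 2 × 19 + 8
19 = 2 × 8 + 3
8 = 2 × 3 + 2
3 = 1 × 2 + 1
2 = 2 × 1 + 0

GCD(111, 65) = 1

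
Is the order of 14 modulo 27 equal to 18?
Yes, ord_27(14) = 18.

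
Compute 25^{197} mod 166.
23

Using successive squaring:
Binary expansion of 197: 11000101
Powers of 25 mod 166 (each is the square of the previous):
  25^1 ≡ 25 (mod 166)
  25^2 ≡ 25² = 625 ≡ 127 (mod 166)
  25^4 ≡ 127² = 16129 ≡ 27 (mod 166)
  25^8 ≡ 27² = 729 ≡ 65 (mod 166)
  25^16 ≡ 65² = 4225 ≡ 75 (mod 166)
  25^32 ≡ 75² = 5625 ≡ 147 (mod 166)
  25^64 ≡ 147² = 21609 ≡ 29 (mod 166)
  25^128 ≡ 29² = 841 ≡ 11 (mod 166)
197 = 128 + 64 + 4 + 1, so 25^197 = 25^128 × 25^64 × 25^4 × 25^1 ≡ 11 × 29 × 27 × 25 (mod 166)
Multiplying step by step:
  11 × 29 = 319 ≡ 153 (mod 166)
  153 × 27 = 4131 ≡ 147 (mod 166)
  147 × 25 = 3675 ≡ 23 (mod 166)
Result: 25^197 ≡ 23 (mod 166)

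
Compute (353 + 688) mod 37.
5

(353 + 688) = 1041
1041 mod 37 = 5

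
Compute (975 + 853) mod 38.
4

(975 + 853) = 1828
1828 mod 38 = 4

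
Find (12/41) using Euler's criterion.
(12/41) = 12^{20} mod 41 = -1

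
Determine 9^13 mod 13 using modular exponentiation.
Using Fermat: 9^{12} ≡ 1 (mod 13). 13 ≡ 1 (mod 12). So 9^{13} ≡ 9^{1} ≡ 9 (mod 13)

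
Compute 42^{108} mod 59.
29

Using successive squaring:
Binary expansion of 108: 1101100
Powers of 42 mod 59 (each is the square of the previous):
  42^1 ≡ 42 (mod 59)
  42^2 ≡ 42² = 1764 ≡ 53 (mod 59)
  42^4 ≡ 53² = 2809 ≡ 36 (mod 59)
  42^8 ≡ 36² = 1296 ≡ 57 (mod 59)
  42^16 ≡ 57² = 3249 ≡ 4 (mod 59)
  42^32 ≡ 4² = 16 ≡ 16 (mod 59)
  42^64 ≡ 16² = 256 ≡ 20 (mod 59)
108 = 64 + 32 + 8 + 4, so 42^108 = 42^64 × 42^32 × 42^8 × 42^4 ≡ 20 × 16 × 57 × 36 (mod 59)
Multiplying step by step:
  20 × 16 = 320 ≡ 25 (mod 59)
  25 × 57 = 1425 ≡ 9 (mod 59)
  9 × 36 = 324 ≡ 29 (mod 59)
Result: 42^108 ≡ 29 (mod 59)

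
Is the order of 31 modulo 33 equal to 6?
No, the actual order is 5, not 6.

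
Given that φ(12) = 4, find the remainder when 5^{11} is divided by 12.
By Euler: 5^{4} ≡ 1 (mod 12) since gcd(5, 12) = 1. 11 = 2×4 + 3. So 5^{11} ≡ 5^{3} ≡ 5 (mod 12)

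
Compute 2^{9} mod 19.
18

Using successive squaring:
Binary expansion of 9: 1001
Powers of 2 mod 19 (each is the square of the previous):
  2^1 ≡ 2 (mod 19)
  2^2 ≡ 2² = 4 ≡ 4 (mod 19)
  2^4 ≡ 4² = 16 ≡ 16 (mod 19)
  2^8 ≡ 16² = 256 ≡ 9 (mod 19)
9 = 8 + 1, so 2^9 = 2^8 × 2^1 ≡ 9 × 2 (mod 19)
Multiplying step by step:
  9 × 2 = 18 ≡ 18 (mod 19)
Result: 2^9 ≡ 18 (mod 19)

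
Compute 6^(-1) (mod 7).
6

Using Extended Euclidean Algorithm:
gcd(6, 7) = 1
Bezout coefficients: 6 × -1 + 7 × 1 = 1
So 6 × -1 ≡ 1 (mod 7)
The inverse is -1 mod 7 = 6
Verification: 6 × 6 = 36 = 5 × 7 + 1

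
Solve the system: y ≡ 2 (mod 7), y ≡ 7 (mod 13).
M = 7 × 13 = 91. M₁ = 13, y₁ ≡ 6 (mod 7). M₂ = 7, y₂ ≡ 2 (mod 13). y = 2×13×6 + 7×7×2 ≡ 72 (mod 91)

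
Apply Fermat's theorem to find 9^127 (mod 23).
By Fermat: 9^{22} ≡ 1 (mod 23). 127 = 5×22 + 17. So 9^{127} ≡ 9^{17} ≡ 3 (mod 23)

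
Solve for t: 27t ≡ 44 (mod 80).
52

Since gcd(27, 80) = 1 divides 44, a solution exists.
Multiply both sides by the inverse of 27 mod 80:
  27^(-1) mod 80 = 3
  x ≡ 3 × 44 ≡ 132 ≡ 52 (mod 80)
Verification: 27 × 52 = 1404 = 17 × 80 + 44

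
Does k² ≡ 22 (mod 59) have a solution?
By Euler's criterion: 22^{29} ≡ 1 (mod 59). Since this equals 1, 22 is a QR.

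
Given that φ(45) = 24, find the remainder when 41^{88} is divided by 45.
By Euler: 41^{24} ≡ 1 (mod 45) since gcd(41, 45) = 1. 88 = 3×24 + 16. So 41^{88} ≡ 41^{16} ≡ 31 (mod 45)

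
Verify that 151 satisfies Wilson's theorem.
(150)! mod 151 = 150. Since this equals -1 (mod 151), Wilson confirms 151 is prime.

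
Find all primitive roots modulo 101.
Primitive roots mod 101: {2, 3, 7, 8, 11, 12, 15, 18, 26, 27, 28, 29, 34, 35, 38, 40, 42, 46, 48, 50, 51, 53, 55, 59, 61, 63, 66, 67, 72, 73, 74, 75, 83, 86, 89, 90, 93, 94, 98, 99}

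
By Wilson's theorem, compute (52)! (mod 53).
By Wilson's theorem, (52)! ≡ -1 ≡ 52 (mod 53)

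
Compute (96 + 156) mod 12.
0

(96 + 156) = 252
252 mod 12 = 0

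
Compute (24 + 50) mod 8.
2

(24 + 50) = 74
74 mod 8 = 2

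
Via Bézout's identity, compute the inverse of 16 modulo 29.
Extended GCD: 16(-9) + 29(5) = 1. So 16^(-1) ≡ 20 ≡ 20 (mod 29). Verify: 16 × 20 = 320 ≡ 1 (mod 29)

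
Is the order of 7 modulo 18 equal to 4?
No, the actual order is 3, not 4.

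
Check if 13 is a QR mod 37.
By Euler's criterion: 13^{18} ≡ 36 (mod 37). Since this equals -1 (≡ 36), 13 is not a QR.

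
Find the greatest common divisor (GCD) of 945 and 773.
1

Using the Euclidean algorithm:
945 = 1 × 773 + 172
773 = 4 × 172 + 85
172 = 2 × 85 + 2
85 = 42 × 2 + 1
2 = 2 × 1 + 0

GCD(945, 773) = 1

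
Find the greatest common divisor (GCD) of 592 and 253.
1

Using the Euclidean algorithm:
592 = 2 × 253 + 86
253 = 2 × 86 + 81
86 = 1 × 81 + 5
81 = 16 × 5 + 1
5 = 5 × 1 + 0

GCD(592, 253) = 1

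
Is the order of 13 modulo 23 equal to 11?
Yes, ord_23(13) = 11.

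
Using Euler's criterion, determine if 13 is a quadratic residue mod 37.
By Euler's criterion: 13^{18} ≡ 36 (mod 37). Since this equals -1 (≡ 36), 13 is not a QR.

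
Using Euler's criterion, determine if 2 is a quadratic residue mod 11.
By Euler's criterion: 2^{5} ≡ 10 (mod 11). Since this equals -1 (≡ 10), 2 is not a QR.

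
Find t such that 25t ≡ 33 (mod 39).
6

Since gcd(25, 39) = 1 divides 33, a solution exists.
Multiply both sides by the inverse of 25 mod 39:
  25^(-1) mod 39 = 25
  x ≡ 25 × 33 ≡ 825 ≡ 6 (mod 39)
Verification: 25 × 6 = 150 = 3 × 39 + 33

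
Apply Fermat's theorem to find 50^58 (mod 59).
By Fermat's Little Theorem, 50^{58} ≡ 1 (mod 59) since 59 is prime and gcd(50, 59) = 1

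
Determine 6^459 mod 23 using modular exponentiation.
Using Fermat: 6^{22} ≡ 1 (mod 23). 459 ≡ 19 (mod 22). So 6^{459} ≡ 6^{19} ≡ 18 (mod 23)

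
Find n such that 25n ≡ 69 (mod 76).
21

Since gcd(25, 76) = 1 divides 69, a solution exists.
Multiply both sides by the inverse of 25 mod 76:
  25^(-1) mod 76 = 73
  x ≡ 73 × 69 ≡ 5037 ≡ 21 (mod 76)
Verification: 25 × 21 = 525 = 6 × 76 + 69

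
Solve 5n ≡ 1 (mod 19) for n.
4

Using Extended Euclidean Algorithm:
gcd(5, 19) = 1
Bezout coefficients: 5 × 4 + 19 × -1 = 1
So 5 × 4 ≡ 1 (mod 19)
The inverse is 4 mod 19 = 4
Verification: 5 × 4 = 20 = 1 × 19 + 1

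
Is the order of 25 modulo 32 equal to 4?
Yes, ord_32(25) = 4.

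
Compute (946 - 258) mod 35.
23

(946 - 258) = 688
688 mod 35 = 23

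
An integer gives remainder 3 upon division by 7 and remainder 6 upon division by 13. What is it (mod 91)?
M = 7 × 13 = 91. M₁ = 13, y₁ ≡ 6 (mod 7). M₂ = 7, y₂ ≡ 2 (mod 13). m = 3×13×6 + 6×7×2 ≡ 45 (mod 91). The smallest positive such number is 45.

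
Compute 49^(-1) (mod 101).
33

Using Extended Euclidean Algorithm:
gcd(49, 101) = 1
Bezout coefficients: 49 × 33 + 101 × -16 = 1
So 49 × 33 ≡ 1 (mod 101)
The inverse is 33 mod 101 = 33
Verification: 49 × 33 = 1617 = 16 × 101 + 1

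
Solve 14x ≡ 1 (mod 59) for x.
38

Using Extended Euclidean Algorithm:
gcd(14, 59) = 1
Bezout coefficients: 14 × -21 + 59 × 5 = 1
So 14 × -21 ≡ 1 (mod 59)
The inverse is -21 mod 59 = 38
Verification: 14 × 38 = 532 = 9 × 59 + 1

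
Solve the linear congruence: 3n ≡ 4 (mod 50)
18

Since gcd(3, 50) = 1 divides 4, a solution exists.
Multiply both sides by the inverse of 3 mod 50:
  3^(-1) mod 50 = 17
  x ≡ 17 × 4 ≡ 68 ≡ 18 (mod 50)
Verification: 3 × 18 = 54 = 1 × 50 + 4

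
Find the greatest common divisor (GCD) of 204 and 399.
3

Using the Euclidean algorithm:
204 = 0 × 399 + 204
399 = 1 × 204 + 195
204 = 1 × 195 + 9
195 = 21 × 9 + 6
9 = 1 × 6 + 3
6 = 2 × 3 + 0

GCD(204, 399) = 3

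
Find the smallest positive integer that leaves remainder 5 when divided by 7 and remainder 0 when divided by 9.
M = 7 × 9 = 63. M₁ = 9, y₁ ≡ 4 (mod 7). M₂ = 7, y₂ ≡ 4 (mod 9). m = 5×9×4 + 0×7×4 ≡ 54 (mod 63). The smallest positive such number is 54.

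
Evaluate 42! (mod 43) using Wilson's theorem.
By Wilson's theorem, (42)! ≡ -1 ≡ 42 (mod 43)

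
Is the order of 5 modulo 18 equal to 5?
No, the actual order is 6, not 5.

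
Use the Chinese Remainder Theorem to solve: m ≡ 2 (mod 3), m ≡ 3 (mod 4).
M = 3 × 4 = 12. M₁ = 4, y₁ ≡ 1 (mod 3). M₂ = 3, y₂ ≡ 3 (mod 4). m = 2×4×1 + 3×3×3 ≡ 11 (mod 12)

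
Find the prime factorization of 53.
53

Divide by primes starting from smallest:
53 ÷ 53 = 1

53 = 53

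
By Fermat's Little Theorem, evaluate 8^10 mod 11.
By Fermat's Little Theorem, 8^{10} ≡ 1 (mod 11) since 11 is prime and gcd(8, 11) = 1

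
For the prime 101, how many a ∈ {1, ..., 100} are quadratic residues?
For prime 101, there are (p-1)/2 = (101-1)/2 = 50 quadratic residues (excluding 0).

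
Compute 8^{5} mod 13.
8

Using successive squaring:
Binary expansion of 5: 101
Powers of 8 mod 13 (each is the square of the previous):
  8^1 ≡ 8 (mod 13)
  8^2 ≡ 8² = 64 ≡ 12 (mod 13)
  8^4 ≡ 12² = 144 ≡ 1 (mod 13)
5 = 4 + 1, so 8^5 = 8^4 × 8^1 ≡ 1 × 8 (mod 13)
Multiplying step by step:
  1 × 8 = 8 ≡ 8 (mod 13)
Result: 8^5 ≡ 8 (mod 13)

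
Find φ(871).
792

Prime factorization: 871 = 13 × 67
Using the formula φ(n) = n × Π(1 - 1/p) for each prime factor p:
φ(871) = 871 × (1 - 1/13) × (1 - 1/67)
φ(871) = 792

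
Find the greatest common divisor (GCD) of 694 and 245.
1

Using the Euclidean algorithm:
694 = 2 × 245 + 204
245 = 1 × 204 + 41
204 = 4 × 41 + 40
41 = 1 × 40 + 1
40 = 40 × 1 + 0

GCD(694, 245) = 1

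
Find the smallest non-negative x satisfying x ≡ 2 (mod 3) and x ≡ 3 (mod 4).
M = 3 × 4 = 12. M₁ = 4, y₁ ≡ 1 (mod 3). M₂ = 3, y₂ ≡ 3 (mod 4). x = 2×4×1 + 3×3×3 ≡ 11 (mod 12)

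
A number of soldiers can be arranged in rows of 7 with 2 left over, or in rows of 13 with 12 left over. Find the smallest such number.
M = 7 × 13 = 91. M₁ = 13, y₁ ≡ 6 (mod 7). M₂ = 7, y₂ ≡ 2 (mod 13). n = 2×13×6 + 12×7×2 ≡ 51 (mod 91). The smallest positive such number is 51.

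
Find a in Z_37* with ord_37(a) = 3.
10 has order 3 mod 37 since 10^{3} ≡ 1 (mod 37) and no smaller power works.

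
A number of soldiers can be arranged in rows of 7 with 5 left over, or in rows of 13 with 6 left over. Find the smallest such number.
M = 7 × 13 = 91. M₁ = 13, y₁ ≡ 6 (mod 7). M₂ = 7, y₂ ≡ 2 (mod 13). x = 5×13×6 + 6×7×2 ≡ 19 (mod 91). The smallest positive such number is 19.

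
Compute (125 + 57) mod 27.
20

(125 + 57) = 182
182 mod 27 = 20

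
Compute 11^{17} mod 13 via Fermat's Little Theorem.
7

By Fermat's Little Theorem, a^(p-1) ≡ 1 (mod p) for prime p and gcd(a, p) = 1
Here p = 13, so 11^12 ≡ 1 (mod 13)
We can reduce the exponent: 17 mod 12 = 5
So 11^17 ≡ 11^5 (mod 13)
Computing: 11^5 mod 13 = 7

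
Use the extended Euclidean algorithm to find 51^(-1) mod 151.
Extended GCD: 51(-74) + 151(25) = 1. So 51^(-1) ≡ 77 ≡ 77 (mod 151). Verify: 51 × 77 = 3927 ≡ 1 (mod 151)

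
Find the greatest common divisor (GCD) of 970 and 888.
2

Using the Euclidean algorithm:
970 = 1 × 888 + 82
888 = 10 × 82 + 68
82 = 1 × 68 + 14
68 = 4 × 14 + 12
14 = 1 × 12 + 2
12 = 6 × 2 + 0

GCD(970, 888) = 2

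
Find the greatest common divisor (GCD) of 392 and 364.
28

Using the Euclidean algorithm:
392 = 1 × 364 + 28
364 = 13 × 28 + 0

GCD(392, 364) = 28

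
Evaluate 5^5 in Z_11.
5 = 4 + 1 (binary 101). Repeated squaring mod 11: 5^1 ≡ 5; 5^2 ≡ 5² = 25 ≡ 3; 5^4 ≡ 3² = 9 ≡ 9. Multiply: 5^5 = 5^4 × 5^1 ≡ 9 × 5 (mod 11): 9 × 5 = 45 ≡ 1. So 5^5 ≡ 1 (mod 11).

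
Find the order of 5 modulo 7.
Powers of 5 mod 7: 5^1≡5, 5^2≡4, 5^3≡6, 5^4≡2, 5^5≡3, 5^6≡1. Order = 6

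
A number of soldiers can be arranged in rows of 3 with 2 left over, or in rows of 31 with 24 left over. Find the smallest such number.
M = 3 × 31 = 93. M₁ = 31, y₁ ≡ 1 (mod 3). M₂ = 3, y₂ ≡ 21 (mod 31). z = 2×31×1 + 24×3×21 ≡ 86 (mod 93). The smallest positive such number is 86.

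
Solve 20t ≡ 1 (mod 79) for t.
4

Using Extended Euclidean Algorithm:
gcd(20, 79) = 1
Bezout coefficients: 20 × 4 + 79 × -1 = 1
So 20 × 4 ≡ 1 (mod 79)
The inverse is 4 mod 79 = 4
Verification: 20 × 4 = 80 = 1 × 79 + 1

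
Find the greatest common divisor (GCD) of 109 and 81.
1

Using the Euclidean algorithm:
109 = 1 × 81 + 28
81 = 2 × 28 + 25
28 = 1 × 25 + 3
25 = 8 × 3 + 1
3 = 3 × 1 + 0

GCD(109, 81) = 1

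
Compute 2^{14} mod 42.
4

Using successive squaring:
Binary expansion of 14: 1110
Powers of 2 mod 42 (each is the square of the previous):
  2^1 ≡ 2 (mod 42)
  2^2 ≡ 2² = 4 ≡ 4 (mod 42)
  2^4 ≡ 4² = 16 ≡ 16 (mod 42)
  2^8 ≡ 16² = 256 ≡ 4 (mod 42)
14 = 8 + 4 + 2, so 2^14 = 2^8 × 2^4 × 2^2 ≡ 4 × 16 × 4 (mod 42)
Multiplying step by step:
  4 × 16 = 64 ≡ 22 (mod 42)
  22 × 4 = 88 ≡ 4 (mod 42)
Result: 2^14 ≡ 4 (mod 42)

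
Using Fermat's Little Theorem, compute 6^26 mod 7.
By Fermat: 6^{6} ≡ 1 (mod 7). 26 = 4×6 + 2. So 6^{26} ≡ 6^{2} ≡ 1 (mod 7)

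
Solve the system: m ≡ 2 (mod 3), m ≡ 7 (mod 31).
M = 3 × 31 = 93. M₁ = 31, y₁ ≡ 1 (mod 3). M₂ = 3, y₂ ≡ 21 (mod 31). m = 2×31×1 + 7×3×21 ≡ 38 (mod 93)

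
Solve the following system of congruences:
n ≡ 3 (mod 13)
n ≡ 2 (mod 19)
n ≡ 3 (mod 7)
458

Using the Chinese Remainder Theorem:
M = product of moduli = 1729
For equation 1: M_1 = 133, 133 ≡ 3 (mod 13), inverse of 133 mod 13 is 9 (check: 3 × 9 = 27 ≡ 1 (mod 13))
For equation 2: M_2 = 91, 91 ≡ 15 (mod 19), inverse of 91 mod 19 is 14 (check: 15 × 14 = 210 ≡ 1 (mod 19))
For equation 3: M_3 = 247, 247 ≡ 2 (mod 7), inverse of 247 mod 7 is 4 (check: 2 × 4 = 8 ≡ 1 (mod 7))
Combine: n ≡ Σ r_i×M_i×(M_i⁻¹ mod m_i) = 3×133×9 + 2×91×14 + 3×247×4 = 3591 + 2548 + 2964 = 9103
9103 mod 1729 = 458
n ≡ 458 (mod 1729)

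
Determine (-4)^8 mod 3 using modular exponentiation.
(-4) ≡ 2 (mod 3). 8 = 8 (binary 1000). Repeated squaring mod 3: 2^1 ≡ 2; 2^2 ≡ 2² = 4 ≡ 1; 2^4 ≡ 1² = 1 ≡ 1; 2^8 ≡ 1² = 1 ≡ 1. So (-4)^8 ≡ 1 (mod 3).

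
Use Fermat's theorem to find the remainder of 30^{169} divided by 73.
30

By Fermat's Little Theorem, a^(p-1) ≡ 1 (mod p) for prime p and gcd(a, p) = 1
Here p = 73, so 30^72 ≡ 1 (mod 73)
We can reduce the exponent: 169 mod 72 = 25
So 30^169 ≡ 30^25 (mod 73)
Computing: 30^25 mod 73 = 30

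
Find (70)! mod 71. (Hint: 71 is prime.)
By Wilson's theorem, (70)! ≡ -1 ≡ 70 (mod 71)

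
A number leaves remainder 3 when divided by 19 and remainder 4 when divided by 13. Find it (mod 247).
M = 19 × 13 = 247. M₁ = 13, y₁ ≡ 3 (mod 19). M₂ = 19, y₂ ≡ 11 (mod 13). y = 3×13×3 + 4×19×11 ≡ 212 (mod 247)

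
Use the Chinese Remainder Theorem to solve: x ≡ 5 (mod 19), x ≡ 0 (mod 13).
M = 19 × 13 = 247. M₁ = 13, y₁ ≡ 3 (mod 19). M₂ = 19, y₂ ≡ 11 (mod 13). x = 5×13×3 + 0×19×11 ≡ 195 (mod 247)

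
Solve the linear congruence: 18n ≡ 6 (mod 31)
21

Since gcd(18, 31) = 1 divides 6, a solution exists.
Multiply both sides by the inverse of 18 mod 31:
  18^(-1) mod 31 = 19
  x ≡ 19 × 6 ≡ 114 ≡ 21 (mod 31)
Verification: 18 × 21 = 378 = 12 × 31 + 6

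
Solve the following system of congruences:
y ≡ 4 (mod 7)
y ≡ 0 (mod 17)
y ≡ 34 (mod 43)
2958

Using the Chinese Remainder Theorem:
M = product of moduli = 5117
For equation 1: M_1 = 731, 731 ≡ 3 (mod 7), inverse of 731 mod 7 is 5 (check: 3 × 5 = 15 ≡ 1 (mod 7))
For equation 2: M_2 = 301, 301 ≡ 12 (mod 17), inverse of 301 mod 17 is 10 (check: 12 × 10 = 120 ≡ 1 (mod 17))
For equation 3: M_3 = 119, 119 ≡ 33 (mod 43), inverse of 119 mod 43 is 30 (check: 33 × 30 = 990 ≡ 1 (mod 43))
Combine: y ≡ Σ r_i×M_i×(M_i⁻¹ mod m_i) = 4×731×5 + 0×301×10 + 34×119×30 = 14620 + 0 + 121380 = 136000
136000 mod 5117 = 2958
y ≡ 2958 (mod 5117)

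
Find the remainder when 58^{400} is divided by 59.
By Fermat: 58^{58} ≡ 1 (mod 59). 400 = 6×58 + 52. So 58^{400} ≡ 58^{52} ≡ 1 (mod 59)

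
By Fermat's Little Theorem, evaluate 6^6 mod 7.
By Fermat's Little Theorem, 6^{6} ≡ 1 (mod 7) since 7 is prime and gcd(6, 7) = 1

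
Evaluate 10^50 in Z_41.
Using Fermat: 10^{40} ≡ 1 (mod 41). 50 ≡ 10 (mod 40). So 10^{50} ≡ 10^{10} ≡ 1 (mod 41)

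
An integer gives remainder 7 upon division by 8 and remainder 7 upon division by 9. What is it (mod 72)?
M = 8 × 9 = 72. M₁ = 9, y₁ ≡ 1 (mod 8). M₂ = 8, y₂ ≡ 8 (mod 9). t = 7×9×1 + 7×8×8 ≡ 7 (mod 72). The smallest positive such number is 7.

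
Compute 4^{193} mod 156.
4

Using successive squaring:
Binary expansion of 193: 11000001
Powers of 4 mod 156 (each is the square of the previous):
  4^1 ≡ 4 (mod 156)
  4^2 ≡ 4² = 16 ≡ 16 (mod 156)
  4^4 ≡ 16² = 256 ≡ 100 (mod 156)
  4^8 ≡ 100² = 10000 ≡ 16 (mod 156)
  4^16 ≡ 16² = 256 ≡ 100 (mod 156)
  4^32 ≡ 100² = 10000 ≡ 16 (mod 156)
  4^64 ≡ 16² = 256 ≡ 100 (mod 156)
  4^128 ≡ 100² = 10000 ≡ 16 (mod 156)
193 = 128 + 64 + 1, so 4^193 = 4^128 × 4^64 × 4^1 ≡ 16 × 100 × 4 (mod 156)
Multiplying step by step:
  16 × 100 = 1600 ≡ 40 (mod 156)
  40 × 4 = 160 ≡ 4 (mod 156)
Result: 4^193 ≡ 4 (mod 156)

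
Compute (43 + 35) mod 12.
6

(43 + 35) = 78
78 mod 12 = 6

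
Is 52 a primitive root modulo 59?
Yes

To verify, check if 52^(58/q) ≢ 1 (mod 59) for each prime divisor q of 58
Divisors of 58 = 58: [1, 2, 29, 58]
  52^(58/2) = 52^29 ≡ 58 (mod 59)
  52^(58/29) = 52^2 ≡ 49 (mod 59)
Conclusion: 52 is a primitive root modulo 59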